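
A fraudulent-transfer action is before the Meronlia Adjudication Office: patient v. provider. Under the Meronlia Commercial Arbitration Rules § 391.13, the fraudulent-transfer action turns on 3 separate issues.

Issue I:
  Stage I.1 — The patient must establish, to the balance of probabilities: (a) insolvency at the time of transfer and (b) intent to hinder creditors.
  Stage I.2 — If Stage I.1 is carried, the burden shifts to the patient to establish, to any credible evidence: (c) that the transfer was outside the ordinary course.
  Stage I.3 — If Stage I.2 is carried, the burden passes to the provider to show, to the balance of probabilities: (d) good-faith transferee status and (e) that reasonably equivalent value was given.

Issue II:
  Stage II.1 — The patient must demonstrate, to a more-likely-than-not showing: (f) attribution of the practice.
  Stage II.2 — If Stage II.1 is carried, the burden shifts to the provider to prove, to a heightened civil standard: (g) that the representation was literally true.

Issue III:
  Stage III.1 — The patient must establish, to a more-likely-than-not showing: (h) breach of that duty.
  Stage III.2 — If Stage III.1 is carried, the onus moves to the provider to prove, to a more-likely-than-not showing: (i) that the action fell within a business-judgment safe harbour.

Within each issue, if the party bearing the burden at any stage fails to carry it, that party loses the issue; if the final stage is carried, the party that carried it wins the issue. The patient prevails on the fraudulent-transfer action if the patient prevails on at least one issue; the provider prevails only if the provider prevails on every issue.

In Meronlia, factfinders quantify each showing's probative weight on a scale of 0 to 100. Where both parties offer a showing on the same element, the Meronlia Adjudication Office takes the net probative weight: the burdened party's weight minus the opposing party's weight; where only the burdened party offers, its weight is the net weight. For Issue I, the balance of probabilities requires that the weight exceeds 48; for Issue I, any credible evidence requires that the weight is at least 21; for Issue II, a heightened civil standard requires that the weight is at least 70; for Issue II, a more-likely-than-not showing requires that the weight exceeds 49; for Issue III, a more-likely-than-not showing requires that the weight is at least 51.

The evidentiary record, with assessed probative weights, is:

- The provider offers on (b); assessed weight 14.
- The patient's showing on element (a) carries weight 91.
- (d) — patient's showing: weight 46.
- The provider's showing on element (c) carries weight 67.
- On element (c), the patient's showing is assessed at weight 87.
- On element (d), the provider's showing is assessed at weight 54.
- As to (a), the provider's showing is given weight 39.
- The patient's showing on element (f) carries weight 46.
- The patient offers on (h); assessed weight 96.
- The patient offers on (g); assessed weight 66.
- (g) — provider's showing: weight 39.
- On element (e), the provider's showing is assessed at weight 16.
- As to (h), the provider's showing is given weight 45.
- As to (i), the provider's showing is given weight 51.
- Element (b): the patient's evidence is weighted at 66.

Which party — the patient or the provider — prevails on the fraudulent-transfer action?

provider

— Issue I —
Stage I.1 (patient, the balance of probabilities, weight exceeds 48): (a) net 91−39=52 > 48 — meets; (b) net 66−14=52 > 48 — meets.
  Stage I.1 is satisfied; the patient continues to bear the burden.
Stage I.2 (patient, any credible evidence, weight is at least 21): (c) net 87−67=20 < 21 — fails.
  Not every element is met, so the patient fails to carry Stage I.2.
The analysis ends at Stage I.2; the provider prevails on this issue.
— Issue II —
Stage II.1 — burden on patient; standard: a more-likely-than-not showing (weight exceeds 49).
    (f): 46 ≤ 49 [not met]
  Not every element is met, so the patient fails to carry Stage II.1.
So the provider prevails on this issue.
— Issue III —
Stage III.1 — burden on patient; standard: a more-likely-than-not showing (weight is at least 51).
    (h): 96 − 45 = 51 ≥ 51 [met]
  All elements met. The burden passes to the provider.
Stage III.2 — burden on provider; standard: a more-likely-than-not showing (weight is at least 51).
    (i): 51 ≥ 51 [met]
  Stage III.2 carried; the final stage is satisfied.
Every stage carried; the provider prevails on this issue.
Per-issue: Issue I → provider; Issue II → provider; Issue III → provider. The patient must prevail on at least one issue; overall, the provider prevails.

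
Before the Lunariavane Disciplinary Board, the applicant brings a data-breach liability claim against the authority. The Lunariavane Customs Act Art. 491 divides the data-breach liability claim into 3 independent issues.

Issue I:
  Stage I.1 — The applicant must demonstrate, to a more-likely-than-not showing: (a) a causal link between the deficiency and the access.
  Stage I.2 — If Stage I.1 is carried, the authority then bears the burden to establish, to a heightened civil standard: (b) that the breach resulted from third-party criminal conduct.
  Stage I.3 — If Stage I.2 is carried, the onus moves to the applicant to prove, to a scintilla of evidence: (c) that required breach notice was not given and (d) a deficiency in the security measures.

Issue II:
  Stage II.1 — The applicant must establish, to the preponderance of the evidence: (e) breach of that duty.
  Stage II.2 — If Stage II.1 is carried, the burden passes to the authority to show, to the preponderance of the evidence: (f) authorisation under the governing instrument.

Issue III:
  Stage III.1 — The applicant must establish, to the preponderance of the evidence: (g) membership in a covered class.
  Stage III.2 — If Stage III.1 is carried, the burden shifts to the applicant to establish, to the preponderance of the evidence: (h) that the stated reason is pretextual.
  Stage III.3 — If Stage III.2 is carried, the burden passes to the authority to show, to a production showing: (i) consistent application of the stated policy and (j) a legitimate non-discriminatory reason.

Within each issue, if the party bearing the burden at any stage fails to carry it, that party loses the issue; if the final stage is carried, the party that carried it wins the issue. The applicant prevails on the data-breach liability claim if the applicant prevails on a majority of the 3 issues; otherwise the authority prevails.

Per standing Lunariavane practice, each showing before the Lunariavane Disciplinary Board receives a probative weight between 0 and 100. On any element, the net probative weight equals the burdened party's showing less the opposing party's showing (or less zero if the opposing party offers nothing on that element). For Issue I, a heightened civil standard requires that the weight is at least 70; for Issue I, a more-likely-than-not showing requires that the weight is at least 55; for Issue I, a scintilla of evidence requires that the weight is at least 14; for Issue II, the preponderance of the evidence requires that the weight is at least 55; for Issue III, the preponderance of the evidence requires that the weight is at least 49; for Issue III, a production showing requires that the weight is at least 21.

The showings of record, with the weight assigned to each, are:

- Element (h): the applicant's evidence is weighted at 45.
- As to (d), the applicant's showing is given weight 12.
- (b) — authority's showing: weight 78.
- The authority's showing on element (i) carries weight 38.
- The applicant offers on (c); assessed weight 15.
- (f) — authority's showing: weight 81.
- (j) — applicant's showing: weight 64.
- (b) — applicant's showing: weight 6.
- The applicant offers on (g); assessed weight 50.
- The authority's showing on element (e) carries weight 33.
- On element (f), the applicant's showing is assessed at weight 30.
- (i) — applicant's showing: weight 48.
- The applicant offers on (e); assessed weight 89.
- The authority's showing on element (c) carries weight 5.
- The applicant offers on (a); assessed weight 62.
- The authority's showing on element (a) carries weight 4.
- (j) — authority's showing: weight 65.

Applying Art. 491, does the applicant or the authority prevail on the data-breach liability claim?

authority

— Issue I —
Stage I.1 (applicant, a more-likely-than-not showing, weight is at least 55): (a) net 62−4=58 ≥ 55 — meets.
  All elements met. The burden passes to the authority.
Stage I.2 (authority, a heightened civil standard, weight is at least 70): (b) net 78−6=72 ≥ 70 — meets.
  The authority carries Stage I.2; the applicant now bears the burden.
Stage I.3 (applicant, a scintilla of evidence, weight is at least 14): (c) net 15−5=10 < 14 — fails; (d) 12 < 14 — fails.
  Stage I.3 not carried; the applicant fails its burden.
So the authority prevails on this issue.
— Issue II —
Stage II.1 (applicant, the preponderance of the evidence, weight is at least 55): (e) net 89−33=56 ≥ 55 — meets.
  The applicant carries Stage II.1; the authority now bears the burden.
Stage II.2 (authority, the preponderance of the evidence, weight is at least 55): (f) net 81−30=51 < 55 — fails.
  The authority does not carry Stage II.2.
So the applicant prevails on this issue.
— Issue III —
At Stage III.1 the applicant must meet the preponderance of the evidence (weight is at least 49): on (g) the weight is 50, ≥ 49, so (g) meets the standard.
  Stage III.1 carried; the burden remains with the applicant.
At Stage III.2 the applicant must meet the preponderance of the evidence (weight is at least 49): on (h) the weight is 45, < 49, so (h) does not meet the standard.
  Stage III.2 not carried; the applicant fails its burden.
The authority prevails on this issue.
Per-issue: Issue I → authority; Issue II → applicant; Issue III → authority. The applicant must prevail on a majority of issues; overall, the authority prevails.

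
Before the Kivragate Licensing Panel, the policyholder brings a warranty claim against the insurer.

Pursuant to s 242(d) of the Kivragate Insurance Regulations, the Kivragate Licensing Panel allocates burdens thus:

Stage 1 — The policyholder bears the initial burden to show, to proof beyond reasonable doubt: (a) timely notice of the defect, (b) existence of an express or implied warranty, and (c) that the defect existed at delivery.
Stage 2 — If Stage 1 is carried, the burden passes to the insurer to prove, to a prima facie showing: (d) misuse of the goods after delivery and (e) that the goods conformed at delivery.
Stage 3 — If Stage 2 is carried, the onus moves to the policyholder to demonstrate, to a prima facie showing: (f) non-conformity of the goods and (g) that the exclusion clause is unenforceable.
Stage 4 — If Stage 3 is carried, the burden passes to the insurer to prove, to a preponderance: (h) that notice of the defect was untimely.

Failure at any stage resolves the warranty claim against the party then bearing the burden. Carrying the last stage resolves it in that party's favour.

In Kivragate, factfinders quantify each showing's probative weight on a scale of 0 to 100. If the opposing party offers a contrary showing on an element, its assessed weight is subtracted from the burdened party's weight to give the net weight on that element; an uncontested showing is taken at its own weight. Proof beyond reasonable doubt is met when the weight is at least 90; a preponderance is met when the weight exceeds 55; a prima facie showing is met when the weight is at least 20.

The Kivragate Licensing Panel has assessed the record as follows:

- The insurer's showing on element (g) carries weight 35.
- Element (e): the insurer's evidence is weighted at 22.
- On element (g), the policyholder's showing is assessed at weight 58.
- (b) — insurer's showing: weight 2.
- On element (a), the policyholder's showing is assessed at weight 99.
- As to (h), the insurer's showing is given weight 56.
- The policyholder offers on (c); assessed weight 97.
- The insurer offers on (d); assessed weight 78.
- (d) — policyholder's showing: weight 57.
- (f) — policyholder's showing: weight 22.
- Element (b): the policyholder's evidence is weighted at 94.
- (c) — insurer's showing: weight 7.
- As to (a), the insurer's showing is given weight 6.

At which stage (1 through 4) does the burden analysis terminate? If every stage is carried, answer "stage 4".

stage 4

Stage 1 (policyholder, proof beyond reasonable doubt, weight is at least 90): (a) net 99−6=93 ≥ 90 — meets; (b) net 94−2=92 ≥ 90 — meets; (c) net 97−7=90 ≥ 90 — meets.
  Stage 1 is satisfied; the onus moves to the insurer.
Stage 2 (insurer, a prima facie showing, weight is at least 20): (d) net 78−57=21 ≥ 20 — meets; (e) 22 ≥ 20 — meets.
  Stage 2 carried; the burden shifts to the policyholder.
Stage 3 (policyholder, a prima facie showing, weight is at least 20): (f) 22 ≥ 20 — meets; (g) net 58−35=23 ≥ 20 — meets.
  All elements met. The burden passes to the insurer.
Stage 4 (insurer, a preponderance, weight exceeds 55): (h) 56 > 55 — meets.
  Stage 4 carried; the final stage is satisfied.
All stages carried — the insurer prevails.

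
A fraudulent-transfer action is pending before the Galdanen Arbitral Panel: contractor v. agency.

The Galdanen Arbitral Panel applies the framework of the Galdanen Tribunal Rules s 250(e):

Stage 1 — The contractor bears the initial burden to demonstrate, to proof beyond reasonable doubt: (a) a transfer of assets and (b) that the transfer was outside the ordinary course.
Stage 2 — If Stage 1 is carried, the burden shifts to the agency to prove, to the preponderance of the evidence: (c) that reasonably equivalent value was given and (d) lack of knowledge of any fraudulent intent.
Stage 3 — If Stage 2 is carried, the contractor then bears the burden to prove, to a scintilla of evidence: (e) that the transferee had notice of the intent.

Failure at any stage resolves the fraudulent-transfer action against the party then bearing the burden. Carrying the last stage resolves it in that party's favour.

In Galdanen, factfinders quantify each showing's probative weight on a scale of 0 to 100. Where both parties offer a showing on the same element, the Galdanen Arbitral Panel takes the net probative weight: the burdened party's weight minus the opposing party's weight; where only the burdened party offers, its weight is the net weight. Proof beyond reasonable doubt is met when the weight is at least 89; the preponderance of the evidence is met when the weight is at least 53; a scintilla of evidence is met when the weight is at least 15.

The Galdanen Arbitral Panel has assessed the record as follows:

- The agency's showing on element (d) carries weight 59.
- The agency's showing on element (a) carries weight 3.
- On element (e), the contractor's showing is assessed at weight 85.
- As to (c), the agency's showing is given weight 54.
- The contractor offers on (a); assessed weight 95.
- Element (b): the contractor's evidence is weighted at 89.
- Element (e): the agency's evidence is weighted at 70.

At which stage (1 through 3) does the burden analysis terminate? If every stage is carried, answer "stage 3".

Stage 1 — burden on contractor; standard: proof beyond reasonable doubt (weight is at least 89).
    (a): 95 − 3 = 92 ≥ 89 [met]
    (b): 89 ≥ 89 [met]
  Stage 1 carried; the burden shifts to the agency.
Stage 2 — burden on agency; standard: the preponderance of the evidence (weight is at least 53).
    (c): 54 ≥ 53 [met]
    (d): 59 ≥ 53 [met]
  Stage 2 carried; the burden shifts to the contractor.
Stage 3 — burden on contractor; standard: a scintilla of evidence (weight is at least 15).
    (e): 85 − 70 = 15 ≥ 15 [met]
  All elements met at the final stage.
Every stage carried; the contractor prevails.

stage 3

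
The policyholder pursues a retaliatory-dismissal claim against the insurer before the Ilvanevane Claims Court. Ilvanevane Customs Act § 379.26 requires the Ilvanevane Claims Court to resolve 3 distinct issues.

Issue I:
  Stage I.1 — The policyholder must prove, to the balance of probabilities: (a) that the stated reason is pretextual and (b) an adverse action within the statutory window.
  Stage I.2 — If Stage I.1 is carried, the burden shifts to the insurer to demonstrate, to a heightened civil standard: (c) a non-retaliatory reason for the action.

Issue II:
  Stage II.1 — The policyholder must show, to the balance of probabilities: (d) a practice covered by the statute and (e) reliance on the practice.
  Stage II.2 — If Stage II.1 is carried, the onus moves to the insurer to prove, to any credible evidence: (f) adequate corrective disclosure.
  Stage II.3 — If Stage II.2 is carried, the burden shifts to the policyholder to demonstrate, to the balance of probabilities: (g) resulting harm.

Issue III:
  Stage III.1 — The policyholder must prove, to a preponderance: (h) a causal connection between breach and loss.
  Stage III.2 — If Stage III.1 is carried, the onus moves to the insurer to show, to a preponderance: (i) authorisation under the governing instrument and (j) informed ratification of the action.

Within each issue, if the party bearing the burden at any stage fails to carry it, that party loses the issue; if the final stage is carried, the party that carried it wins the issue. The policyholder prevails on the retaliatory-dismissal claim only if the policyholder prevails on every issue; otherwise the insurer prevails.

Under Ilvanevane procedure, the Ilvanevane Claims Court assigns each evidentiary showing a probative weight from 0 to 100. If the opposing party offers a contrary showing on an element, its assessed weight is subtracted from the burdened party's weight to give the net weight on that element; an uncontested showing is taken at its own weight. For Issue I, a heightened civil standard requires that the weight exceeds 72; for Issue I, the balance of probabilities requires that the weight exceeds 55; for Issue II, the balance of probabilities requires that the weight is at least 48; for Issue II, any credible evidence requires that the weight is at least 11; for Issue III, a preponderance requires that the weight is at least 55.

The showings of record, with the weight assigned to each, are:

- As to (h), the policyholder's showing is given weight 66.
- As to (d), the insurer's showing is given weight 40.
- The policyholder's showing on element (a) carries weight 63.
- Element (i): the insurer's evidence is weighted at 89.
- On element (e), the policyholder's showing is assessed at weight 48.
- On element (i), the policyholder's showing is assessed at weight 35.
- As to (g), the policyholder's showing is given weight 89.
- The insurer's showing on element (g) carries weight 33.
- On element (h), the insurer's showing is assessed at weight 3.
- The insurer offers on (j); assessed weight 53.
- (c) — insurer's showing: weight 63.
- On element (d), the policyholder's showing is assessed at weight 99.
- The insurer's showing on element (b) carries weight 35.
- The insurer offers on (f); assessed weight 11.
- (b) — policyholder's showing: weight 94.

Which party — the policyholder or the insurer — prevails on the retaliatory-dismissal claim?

policyholder

— Issue I —
Stage I.1 — burden on policyholder; standard: the balance of probabilities (weight exceeds 55).
    (a): 63 > 55 [met]
    (b): 94 − 35 = 59 > 55 [met]
  All elements met. The burden passes to the insurer.
Stage I.2 — burden on insurer; standard: a heightened civil standard (weight exceeds 72).
    (c): 63 ≤ 72 [not met]
  Stage I.2 not carried; the insurer fails its burden.
So the policyholder prevails on this issue.
— Issue II —
At Stage II.1 the policyholder must meet the balance of probabilities (weight is at least 48): on (d) the weight is 99 less the opposing 40 gives net 59, ≥ 48, so (d) meets the standard; on (e) the weight is 48, which does reach 48, so (e) meets the standard.
  Stage II.1 is satisfied; the onus moves to the insurer.
At Stage II.2 the insurer must meet any credible evidence (weight is at least 11): on (f) the weight is 11, ≥ 11, so (f) meets the standard.
  All elements met. The burden passes to the policyholder.
At Stage II.3 the policyholder must meet the balance of probabilities (weight is at least 48): on (g) the weight is 89 less the opposing 33 gives net 56, which does reach 48, so (g) meets the standard.
  Stage II.3 carried; the final stage is satisfied.
All stages carried — the policyholder prevails on this issue.
— Issue III —
At Stage III.1 the policyholder must meet a preponderance (weight is at least 55): on (h) the weight is 66 less the opposing 3 gives net 63, ≥ 55, so (h) meets the standard.
  All elements met. The burden passes to the insurer.
At Stage III.2 the insurer must meet a preponderance (weight is at least 55): on (i) the weight is 89 less the opposing 35 gives net 54, which does not reach 55, so (i) does not meet the standard; on (j) the weight is 53, < 55, so (j) does not meet the standard.
  Stage III.2 not carried; the insurer fails its burden.
The analysis ends at Stage III.2; the policyholder prevails on this issue.
Per-issue: Issue I → policyholder; Issue II → policyholder; Issue III → policyholder. The policyholder must prevail on every issue; overall, the policyholder prevails.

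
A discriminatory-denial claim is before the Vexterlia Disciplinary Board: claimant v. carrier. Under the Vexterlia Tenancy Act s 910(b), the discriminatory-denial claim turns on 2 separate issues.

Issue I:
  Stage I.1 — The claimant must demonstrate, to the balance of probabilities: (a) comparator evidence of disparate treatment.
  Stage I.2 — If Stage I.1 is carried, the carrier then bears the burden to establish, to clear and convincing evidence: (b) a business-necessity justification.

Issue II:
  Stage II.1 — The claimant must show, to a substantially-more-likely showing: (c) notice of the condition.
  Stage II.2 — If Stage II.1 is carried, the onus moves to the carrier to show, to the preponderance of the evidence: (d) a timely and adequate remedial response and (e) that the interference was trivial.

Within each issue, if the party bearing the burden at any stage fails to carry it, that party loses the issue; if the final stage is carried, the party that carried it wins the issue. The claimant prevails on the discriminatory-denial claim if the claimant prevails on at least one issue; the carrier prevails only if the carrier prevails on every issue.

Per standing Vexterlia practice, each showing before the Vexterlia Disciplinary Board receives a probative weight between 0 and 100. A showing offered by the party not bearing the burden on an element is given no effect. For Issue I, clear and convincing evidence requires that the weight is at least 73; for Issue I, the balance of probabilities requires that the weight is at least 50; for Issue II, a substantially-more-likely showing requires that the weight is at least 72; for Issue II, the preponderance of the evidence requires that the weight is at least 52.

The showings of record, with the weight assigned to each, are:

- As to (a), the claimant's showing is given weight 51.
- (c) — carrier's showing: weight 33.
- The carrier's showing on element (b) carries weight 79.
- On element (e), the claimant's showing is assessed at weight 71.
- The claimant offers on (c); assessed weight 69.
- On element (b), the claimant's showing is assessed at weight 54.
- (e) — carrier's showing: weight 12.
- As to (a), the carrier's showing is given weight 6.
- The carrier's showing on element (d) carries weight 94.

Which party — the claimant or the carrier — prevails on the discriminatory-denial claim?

carrier

— Issue I —
Stage I.1 — burden on claimant; standard: the balance of probabilities (weight is at least 50).
    (a): 51 (carrier's 6 disregarded) ≥ 50 [met]
  The claimant carries Stage I.1; the carrier now bears the burden.
Stage I.2 — burden on carrier; standard: clear and convincing evidence (weight is at least 73).
    (b): 79 (claimant's 54 disregarded) ≥ 73 [met]
  The carrier carries the last stage.
Every stage carried; the carrier prevails on this issue.
— Issue II —
At Stage II.1 the claimant must meet a substantially-more-likely showing (weight is at least 72): on (c) the weight is 69 (the carrier's 33 is given no effect), < 72, so (c) does not meet the standard.
  The claimant does not carry Stage II.1.
So the carrier prevails on this issue.
Per-issue: Issue I → carrier; Issue II → carrier. The claimant must prevail on at least one issue; overall, the carrier prevails.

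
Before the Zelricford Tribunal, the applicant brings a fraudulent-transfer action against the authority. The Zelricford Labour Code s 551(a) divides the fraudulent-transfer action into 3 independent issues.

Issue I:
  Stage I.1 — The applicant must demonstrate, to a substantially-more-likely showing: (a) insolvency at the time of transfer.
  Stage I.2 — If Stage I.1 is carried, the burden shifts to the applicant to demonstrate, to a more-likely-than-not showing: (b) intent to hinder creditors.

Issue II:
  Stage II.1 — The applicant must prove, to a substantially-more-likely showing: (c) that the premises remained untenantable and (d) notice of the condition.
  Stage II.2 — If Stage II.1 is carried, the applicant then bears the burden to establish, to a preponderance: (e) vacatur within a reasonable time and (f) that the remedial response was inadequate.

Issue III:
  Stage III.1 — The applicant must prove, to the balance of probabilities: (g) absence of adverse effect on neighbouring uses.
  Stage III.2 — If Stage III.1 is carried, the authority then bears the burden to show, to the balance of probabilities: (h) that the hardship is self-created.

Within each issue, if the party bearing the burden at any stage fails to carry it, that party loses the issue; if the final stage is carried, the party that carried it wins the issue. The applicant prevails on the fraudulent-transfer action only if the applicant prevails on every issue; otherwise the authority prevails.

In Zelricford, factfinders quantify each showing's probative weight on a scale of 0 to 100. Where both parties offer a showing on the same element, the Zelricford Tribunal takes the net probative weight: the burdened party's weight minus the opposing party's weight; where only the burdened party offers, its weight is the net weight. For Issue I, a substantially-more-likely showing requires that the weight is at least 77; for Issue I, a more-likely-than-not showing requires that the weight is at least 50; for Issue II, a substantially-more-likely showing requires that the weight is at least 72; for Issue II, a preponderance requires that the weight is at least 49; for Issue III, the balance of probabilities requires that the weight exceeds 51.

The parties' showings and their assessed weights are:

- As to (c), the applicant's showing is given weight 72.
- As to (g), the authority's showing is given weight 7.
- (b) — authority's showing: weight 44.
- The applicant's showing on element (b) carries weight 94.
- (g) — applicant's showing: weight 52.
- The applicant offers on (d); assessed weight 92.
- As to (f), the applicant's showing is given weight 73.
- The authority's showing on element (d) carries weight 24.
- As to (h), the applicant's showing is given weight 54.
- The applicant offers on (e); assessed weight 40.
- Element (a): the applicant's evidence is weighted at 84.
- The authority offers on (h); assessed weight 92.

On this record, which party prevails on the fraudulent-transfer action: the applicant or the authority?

authority

— Issue I —
Stage I.1 (applicant, a substantially-more-likely showing, weight is at least 77): (a) 84 ≥ 77 — meets.
  All elements met. The applicant retains the burden for Stage I.2.
Stage I.2 (applicant, a more-likely-than-not showing, weight is at least 50): (b) net 94−44=50 ≥ 50 — meets.
  Stage I.2 carried; the final stage is satisfied.
All stages carried — the applicant prevails on this issue.
— Issue II —
Stage II.1 — burden on applicant; standard: a substantially-more-likely showing (weight is at least 72).
    (c): 72 ≥ 72 [met]
    (d): 92 − 24 = 68 < 72 [not met]
  Not every element is met, so the applicant fails to carry Stage II.1.
So the authority prevails on this issue.
— Issue III —
Stage III.1 — burden on applicant; standard: the balance of probabilities (weight exceeds 51).
    (g): 52 − 7 = 45 ≤ 51 [not met]
  Stage III.1 not carried; the applicant fails its burden.
So the authority prevails on this issue.
Per-issue: Issue I → applicant; Issue II → authority; Issue III → authority. The applicant must prevail on every issue; overall, the authority prevails.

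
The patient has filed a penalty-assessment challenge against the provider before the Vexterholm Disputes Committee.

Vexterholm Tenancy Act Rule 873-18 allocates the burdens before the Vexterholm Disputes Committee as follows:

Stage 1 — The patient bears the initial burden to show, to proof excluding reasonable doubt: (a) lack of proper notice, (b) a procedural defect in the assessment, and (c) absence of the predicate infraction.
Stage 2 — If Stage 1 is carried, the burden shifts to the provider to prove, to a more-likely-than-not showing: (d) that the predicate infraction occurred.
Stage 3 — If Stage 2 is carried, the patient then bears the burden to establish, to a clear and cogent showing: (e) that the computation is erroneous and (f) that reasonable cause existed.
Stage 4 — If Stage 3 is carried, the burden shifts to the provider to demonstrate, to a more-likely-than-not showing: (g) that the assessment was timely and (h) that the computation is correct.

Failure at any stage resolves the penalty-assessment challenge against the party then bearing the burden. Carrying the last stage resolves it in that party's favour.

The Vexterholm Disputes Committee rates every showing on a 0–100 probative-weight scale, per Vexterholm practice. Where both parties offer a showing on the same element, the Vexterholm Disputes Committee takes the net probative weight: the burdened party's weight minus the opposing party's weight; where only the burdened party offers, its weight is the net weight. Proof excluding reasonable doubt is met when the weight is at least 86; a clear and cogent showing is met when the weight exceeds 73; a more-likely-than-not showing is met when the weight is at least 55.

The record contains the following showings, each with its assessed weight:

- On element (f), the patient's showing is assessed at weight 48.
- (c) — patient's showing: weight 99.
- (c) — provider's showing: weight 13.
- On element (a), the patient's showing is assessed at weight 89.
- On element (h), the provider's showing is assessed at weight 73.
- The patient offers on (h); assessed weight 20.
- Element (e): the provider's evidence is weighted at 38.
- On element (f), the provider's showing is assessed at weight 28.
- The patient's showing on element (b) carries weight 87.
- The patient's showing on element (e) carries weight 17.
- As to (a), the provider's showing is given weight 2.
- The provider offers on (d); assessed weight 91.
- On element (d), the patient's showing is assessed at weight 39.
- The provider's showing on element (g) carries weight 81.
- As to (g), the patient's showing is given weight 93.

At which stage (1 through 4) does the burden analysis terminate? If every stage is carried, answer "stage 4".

At Stage 1 the patient must meet proof excluding reasonable doubt (weight is at least 86): on (a) the weight is 89 less the opposing 2 gives net 87, which does reach 86, so (a) meets the standard; on (b) the weight is 87, which does reach 86, so (b) meets the standard; on (c) the weight is 99 less the opposing 13 gives net 86, which does reach 86, so (c) meets the standard.
  All elements met. The burden passes to the provider.
At Stage 2 the provider must meet a more-likely-than-not showing (weight is at least 55): on (d) the weight is 91 less the opposing 39 gives net 52, < 55, so (d) does not meet the standard.
  Stage 2 not carried; the provider fails its burden.
The analysis ends at Stage 2; the patient prevails.

stage 2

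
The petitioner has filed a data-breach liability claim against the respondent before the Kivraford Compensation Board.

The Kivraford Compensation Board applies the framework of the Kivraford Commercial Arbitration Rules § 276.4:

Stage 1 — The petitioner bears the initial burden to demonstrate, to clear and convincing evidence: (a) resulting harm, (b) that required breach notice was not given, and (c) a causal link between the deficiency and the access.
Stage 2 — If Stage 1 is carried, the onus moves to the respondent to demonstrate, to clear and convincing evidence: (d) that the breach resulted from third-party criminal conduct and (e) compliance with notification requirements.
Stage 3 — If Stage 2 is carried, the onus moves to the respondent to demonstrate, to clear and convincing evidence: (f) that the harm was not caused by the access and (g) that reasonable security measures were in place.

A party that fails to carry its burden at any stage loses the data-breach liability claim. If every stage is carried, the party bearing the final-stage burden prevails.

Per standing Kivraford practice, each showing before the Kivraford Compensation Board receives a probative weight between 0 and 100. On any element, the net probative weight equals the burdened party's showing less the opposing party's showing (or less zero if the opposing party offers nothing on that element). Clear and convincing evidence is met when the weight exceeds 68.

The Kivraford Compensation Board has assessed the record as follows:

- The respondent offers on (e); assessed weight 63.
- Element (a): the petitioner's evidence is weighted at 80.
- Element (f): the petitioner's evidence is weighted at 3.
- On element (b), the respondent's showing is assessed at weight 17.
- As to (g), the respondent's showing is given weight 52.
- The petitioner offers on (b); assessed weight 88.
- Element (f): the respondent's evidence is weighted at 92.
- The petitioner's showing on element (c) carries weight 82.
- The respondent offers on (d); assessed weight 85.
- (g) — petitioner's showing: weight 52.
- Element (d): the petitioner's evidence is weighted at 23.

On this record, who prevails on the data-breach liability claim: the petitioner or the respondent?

Stage 1 (petitioner, clear and convincing evidence, weight exceeds 68): (a) 80 > 68 — meets; (b) net 88−17=71 > 68 — meets; (c) 82 > 68 — meets.
  Stage 1 carried; the burden shifts to the respondent.
Stage 2 (respondent, clear and convincing evidence, weight exceeds 68): (d) net 85−23=62 ≤ 68 — fails; (e) 63 ≤ 68 — fails.
  Not every element is met, so the respondent fails to carry Stage 2.
The analysis ends at Stage 2; the petitioner prevails.

petitioner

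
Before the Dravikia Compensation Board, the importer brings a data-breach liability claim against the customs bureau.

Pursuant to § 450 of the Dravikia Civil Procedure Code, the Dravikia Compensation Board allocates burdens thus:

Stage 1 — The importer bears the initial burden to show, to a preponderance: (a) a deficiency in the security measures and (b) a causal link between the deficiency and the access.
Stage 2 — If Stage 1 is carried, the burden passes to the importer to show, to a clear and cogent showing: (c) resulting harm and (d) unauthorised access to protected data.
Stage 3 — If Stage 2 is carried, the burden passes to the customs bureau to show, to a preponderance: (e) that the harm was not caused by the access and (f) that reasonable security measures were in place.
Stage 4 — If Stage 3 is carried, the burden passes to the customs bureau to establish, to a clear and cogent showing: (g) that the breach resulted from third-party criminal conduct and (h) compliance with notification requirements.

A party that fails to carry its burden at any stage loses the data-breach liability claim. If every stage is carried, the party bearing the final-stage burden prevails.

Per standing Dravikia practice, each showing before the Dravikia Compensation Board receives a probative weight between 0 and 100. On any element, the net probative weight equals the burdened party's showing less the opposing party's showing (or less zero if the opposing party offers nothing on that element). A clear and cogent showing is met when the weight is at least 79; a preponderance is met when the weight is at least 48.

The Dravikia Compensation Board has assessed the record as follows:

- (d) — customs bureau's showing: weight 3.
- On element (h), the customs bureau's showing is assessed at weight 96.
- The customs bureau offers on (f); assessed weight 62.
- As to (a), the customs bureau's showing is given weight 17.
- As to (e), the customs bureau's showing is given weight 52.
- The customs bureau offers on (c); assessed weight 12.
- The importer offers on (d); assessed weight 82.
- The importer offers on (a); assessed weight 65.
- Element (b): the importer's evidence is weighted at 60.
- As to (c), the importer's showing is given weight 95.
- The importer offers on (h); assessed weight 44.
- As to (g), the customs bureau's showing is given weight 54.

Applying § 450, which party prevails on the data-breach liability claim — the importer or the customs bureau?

importer

At Stage 1 the importer must meet a preponderance (weight is at least 48): on (a) the weight is 65 less the opposing 17 gives net 48, ≥ 48, so (a) meets the standard; on (b) the weight is 60, which does reach 48, so (b) meets the standard.
  All elements met. The importer retains the burden for Stage 2.
At Stage 2 the importer must meet a clear and cogent showing (weight is at least 79): on (c) the weight is 95 less the opposing 12 gives net 83, ≥ 79, so (c) meets the standard; on (d) the weight is 82 less the opposing 3 gives net 79, ≥ 79, so (d) meets the standard.
  All elements met. The burden passes to the customs bureau.
At Stage 3 the customs bureau must meet a preponderance (weight is at least 48): on (e) the weight is 52, ≥ 48, so (e) meets the standard; on (f) the weight is 62, which does reach 48, so (f) meets the standard.
  All elements met. The customs bureau retains the burden for Stage 4.
At Stage 4 the customs bureau must meet a clear and cogent showing (weight is at least 79): on (g) the weight is 54, which does not reach 79, so (g) does not meet the standard; on (h) the weight is 96 less the opposing 44 gives net 52, < 79, so (h) does not meet the standard.
  Stage 4 not carried; the customs bureau fails its burden.
The importer prevails.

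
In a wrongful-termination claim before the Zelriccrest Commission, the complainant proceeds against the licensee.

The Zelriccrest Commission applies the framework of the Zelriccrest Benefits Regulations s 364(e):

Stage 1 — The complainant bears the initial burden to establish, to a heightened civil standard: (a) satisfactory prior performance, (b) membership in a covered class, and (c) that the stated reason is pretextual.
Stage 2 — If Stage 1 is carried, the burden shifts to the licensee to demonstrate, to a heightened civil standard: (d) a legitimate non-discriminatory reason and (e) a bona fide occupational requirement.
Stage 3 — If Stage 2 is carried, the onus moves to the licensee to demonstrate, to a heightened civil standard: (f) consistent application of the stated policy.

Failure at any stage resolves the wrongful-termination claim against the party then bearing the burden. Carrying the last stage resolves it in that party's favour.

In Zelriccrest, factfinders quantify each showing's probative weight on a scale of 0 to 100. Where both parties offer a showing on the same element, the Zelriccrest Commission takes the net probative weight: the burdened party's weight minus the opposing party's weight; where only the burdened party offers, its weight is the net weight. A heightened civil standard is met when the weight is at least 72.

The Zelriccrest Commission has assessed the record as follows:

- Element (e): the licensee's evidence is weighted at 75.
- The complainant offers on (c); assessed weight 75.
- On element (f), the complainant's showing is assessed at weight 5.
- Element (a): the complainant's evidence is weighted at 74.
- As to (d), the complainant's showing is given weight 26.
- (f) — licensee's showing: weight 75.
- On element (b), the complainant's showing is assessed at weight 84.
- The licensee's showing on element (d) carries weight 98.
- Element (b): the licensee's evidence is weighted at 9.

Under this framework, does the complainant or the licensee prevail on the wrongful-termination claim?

Stage 1 (complainant, a heightened civil standard, weight is at least 72): (a) 74 ≥ 72 — meets; (b) net 84−9=75 ≥ 72 — meets; (c) 75 ≥ 72 — meets.
  Stage 1 is satisfied; the onus moves to the licensee.
Stage 2 (licensee, a heightened civil standard, weight is at least 72): (d) net 98−26=72 ≥ 72 — meets; (e) 75 ≥ 72 — meets.
  All elements met. The licensee retains the burden for Stage 3.
Stage 3 (licensee, a heightened civil standard, weight is at least 72): (f) net 75−5=70 < 72 — fails.
  Stage 3 not carried; the licensee fails its burden.
The complainant prevails.

complainant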